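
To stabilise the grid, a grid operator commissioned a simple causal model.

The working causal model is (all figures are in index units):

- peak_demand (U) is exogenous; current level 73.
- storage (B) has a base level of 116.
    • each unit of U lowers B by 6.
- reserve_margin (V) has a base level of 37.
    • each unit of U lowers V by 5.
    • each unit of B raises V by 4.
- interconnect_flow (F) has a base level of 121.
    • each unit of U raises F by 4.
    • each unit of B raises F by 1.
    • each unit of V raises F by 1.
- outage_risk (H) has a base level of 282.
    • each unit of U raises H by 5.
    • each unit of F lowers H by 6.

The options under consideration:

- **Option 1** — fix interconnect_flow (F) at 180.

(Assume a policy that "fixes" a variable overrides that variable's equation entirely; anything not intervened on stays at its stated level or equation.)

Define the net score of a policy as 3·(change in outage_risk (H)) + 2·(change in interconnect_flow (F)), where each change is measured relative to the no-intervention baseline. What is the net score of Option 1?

Baseline:
  U = 73
  B = 116 − 6·73 = -322
  V = 37 − 5·73 + 4·(-322) = -1616
  F = 121 + 4·73 + (-322) + (-1616) = -1525
  H = 282 + 5·73 − 6·(-1525) = 9797
Option 1 (F := 180):
  U = 73
  B = 116 − 6·73 = -322
  V = 37 − 5·73 + 4·(-322) = -1616
  F = 180
  H = 282 + 5·73 − 6·180 = -433
ΔH = -433 − 9797 = -10230; ΔF = 180 − (-1525) = 1705
Score = 3·(-10230) + 2·1705 = -27280

-27280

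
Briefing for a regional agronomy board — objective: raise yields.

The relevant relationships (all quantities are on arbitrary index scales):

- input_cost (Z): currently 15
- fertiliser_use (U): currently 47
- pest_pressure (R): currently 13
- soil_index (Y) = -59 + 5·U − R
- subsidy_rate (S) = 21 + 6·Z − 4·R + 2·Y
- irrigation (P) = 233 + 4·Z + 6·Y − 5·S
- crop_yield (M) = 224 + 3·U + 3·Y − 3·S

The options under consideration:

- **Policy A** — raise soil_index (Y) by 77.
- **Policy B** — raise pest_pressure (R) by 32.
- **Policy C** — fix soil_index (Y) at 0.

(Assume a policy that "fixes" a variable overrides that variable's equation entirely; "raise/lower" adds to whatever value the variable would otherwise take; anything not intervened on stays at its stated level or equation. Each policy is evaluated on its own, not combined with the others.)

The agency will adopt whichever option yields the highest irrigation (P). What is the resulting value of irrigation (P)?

Policy A (Y + 77):
  Z = 15
  U = 47
  R = 13
  Y = -59 + 5·47 − 13 (+77 from intervention) = 240
  S = 21 + 6·15 − 4·13 + 2·240 = 539
  P = 233 + 4·15 + 6·240 − 5·539 = -962
Policy B (R + 32):
  Z = 15
  U = 47
  R = 13 + 32 = 45
  Y = -59 + 5·47 − 45 = 131
  S = 21 + 6·15 − 4·45 + 2·131 = 193
  P = 233 + 4·15 + 6·131 − 5·193 = 114
Policy C (Y := 0):
  Z = 15
  U = 47
  R = 13
  Y = 0
  S = 21 + 6·15 − 4·13 + 2·0 = 59
  P = 233 + 4·15 + 6·0 − 5·59 = -2
Comparing — Policy A: P=-962, Policy B: P=114, Policy C: P=-2. Highest is 114 (Policy B).

114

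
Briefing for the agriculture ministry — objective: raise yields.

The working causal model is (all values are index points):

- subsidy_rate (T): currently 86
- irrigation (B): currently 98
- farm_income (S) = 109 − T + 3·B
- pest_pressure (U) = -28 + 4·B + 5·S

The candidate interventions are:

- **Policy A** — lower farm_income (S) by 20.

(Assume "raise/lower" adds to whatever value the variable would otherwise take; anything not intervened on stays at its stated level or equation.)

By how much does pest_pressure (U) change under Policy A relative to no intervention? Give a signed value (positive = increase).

-100

Baseline:
  T = 86
  B = 98
  S = 109 − 86 + 3·98 = 317
  U = -28 + 4·98 + 5·317 = 1949
Policy A (S − 20):
  T = 86
  B = 98
  S = 109 − 86 + 3·98 (−20 from intervention) = 297
  U = -28 + 4·98 + 5·297 = 1849
Change in U: 1849 − 1949 = -100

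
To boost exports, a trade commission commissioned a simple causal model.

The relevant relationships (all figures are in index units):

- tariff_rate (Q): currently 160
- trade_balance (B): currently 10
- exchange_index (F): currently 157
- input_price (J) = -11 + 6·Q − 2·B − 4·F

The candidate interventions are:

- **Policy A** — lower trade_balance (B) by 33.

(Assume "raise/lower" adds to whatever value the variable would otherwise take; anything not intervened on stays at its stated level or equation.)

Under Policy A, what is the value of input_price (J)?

Policy A (B − 33):
  Q = 160
  B = 10 − 33 = -23
  F = 157
  J = -11 + 6·160 − 2·(-23) − 4·157 = 367

367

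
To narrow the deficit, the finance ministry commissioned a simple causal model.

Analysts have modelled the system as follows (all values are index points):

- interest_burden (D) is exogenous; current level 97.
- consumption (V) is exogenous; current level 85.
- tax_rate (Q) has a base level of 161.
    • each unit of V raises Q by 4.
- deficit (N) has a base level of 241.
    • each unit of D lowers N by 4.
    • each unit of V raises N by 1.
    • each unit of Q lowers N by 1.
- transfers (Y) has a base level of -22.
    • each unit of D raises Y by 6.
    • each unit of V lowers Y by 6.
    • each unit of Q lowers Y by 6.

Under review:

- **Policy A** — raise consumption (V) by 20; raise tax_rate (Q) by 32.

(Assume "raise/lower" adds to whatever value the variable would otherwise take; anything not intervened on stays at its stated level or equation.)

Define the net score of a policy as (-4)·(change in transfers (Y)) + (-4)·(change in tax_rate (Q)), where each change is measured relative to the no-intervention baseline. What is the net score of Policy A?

Baseline:
  D = 97
  V = 85
  Q = 161 + 4·85 = 501
  Y = -22 + 6·97 − 6·85 − 6·501 = -2956
Policy A (V + 20, Q + 32):
  D = 97
  V = 85 + 20 = 105
  Q = 161 + 4·105 (+32 from intervention) = 613
  Y = -22 + 6·97 − 6·105 − 6·613 = -3748
ΔY = -3748 − (-2956) = -792; ΔQ = 613 − 501 = 112
Score = (-4)·(-792) + (-4)·112 = 2720

2720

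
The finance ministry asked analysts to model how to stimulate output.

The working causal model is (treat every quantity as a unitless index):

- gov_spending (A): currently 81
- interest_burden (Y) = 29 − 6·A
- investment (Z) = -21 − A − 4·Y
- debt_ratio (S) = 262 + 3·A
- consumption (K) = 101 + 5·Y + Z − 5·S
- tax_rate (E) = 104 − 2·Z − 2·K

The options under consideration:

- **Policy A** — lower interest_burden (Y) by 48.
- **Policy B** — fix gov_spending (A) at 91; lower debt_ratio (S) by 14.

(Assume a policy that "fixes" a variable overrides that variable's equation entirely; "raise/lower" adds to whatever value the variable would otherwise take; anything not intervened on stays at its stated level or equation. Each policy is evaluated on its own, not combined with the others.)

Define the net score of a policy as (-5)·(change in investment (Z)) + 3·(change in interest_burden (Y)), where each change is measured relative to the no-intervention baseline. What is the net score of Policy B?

-1330

Baseline:
  A = 81
  Y = 29 − 6·81 = -457
  Z = -21 − 81 − 4·(-457) = 1726
Policy B (A := 91, S − 14):
  A = 91
  Y = 29 − 6·91 = -517
  Z = -21 − 91 − 4·(-517) = 1956
ΔZ = 1956 − 1726 = 230; ΔY = -517 − (-457) = -60
Score = (-5)·230 + 3·(-60) = -1330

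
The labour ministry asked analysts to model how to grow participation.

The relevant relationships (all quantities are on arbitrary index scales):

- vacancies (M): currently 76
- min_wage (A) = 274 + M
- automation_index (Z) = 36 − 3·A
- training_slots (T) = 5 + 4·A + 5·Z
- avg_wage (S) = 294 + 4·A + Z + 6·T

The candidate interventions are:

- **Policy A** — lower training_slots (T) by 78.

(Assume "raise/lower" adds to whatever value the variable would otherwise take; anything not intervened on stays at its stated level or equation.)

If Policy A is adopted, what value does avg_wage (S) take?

Policy A (T − 78):
  M = 76
  A = 274 + 76 = 350
  Z = 36 − 3·350 = -1014
  T = 5 + 4·350 + 5·(-1014) (−78 from intervention) = -3743
  S = 294 + 4·350 + (-1014) + 6·(-3743) = -21778

-21778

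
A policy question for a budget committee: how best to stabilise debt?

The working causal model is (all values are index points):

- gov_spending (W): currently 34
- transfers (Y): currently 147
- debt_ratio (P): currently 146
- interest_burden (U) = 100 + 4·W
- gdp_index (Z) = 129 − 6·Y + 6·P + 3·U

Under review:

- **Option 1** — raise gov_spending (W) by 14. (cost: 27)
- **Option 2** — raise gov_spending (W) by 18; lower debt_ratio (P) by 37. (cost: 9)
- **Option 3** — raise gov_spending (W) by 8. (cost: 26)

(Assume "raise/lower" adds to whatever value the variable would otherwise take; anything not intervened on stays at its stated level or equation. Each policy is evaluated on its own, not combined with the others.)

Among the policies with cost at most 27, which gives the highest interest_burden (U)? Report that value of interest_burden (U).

308

Option 1 (W + 14):
  W = 34 + 14 = 48
  U = 100 + 4·48 = 292
Option 2 (W + 18, P − 37):
  W = 34 + 18 = 52
  U = 100 + 4·52 = 308
Option 3 (W + 8):
  W = 34 + 8 = 42
  U = 100 + 4·42 = 268
Comparing — Option 1: U=292, Option 2: U=308, Option 3: U=268. Highest is 308 (Option 2).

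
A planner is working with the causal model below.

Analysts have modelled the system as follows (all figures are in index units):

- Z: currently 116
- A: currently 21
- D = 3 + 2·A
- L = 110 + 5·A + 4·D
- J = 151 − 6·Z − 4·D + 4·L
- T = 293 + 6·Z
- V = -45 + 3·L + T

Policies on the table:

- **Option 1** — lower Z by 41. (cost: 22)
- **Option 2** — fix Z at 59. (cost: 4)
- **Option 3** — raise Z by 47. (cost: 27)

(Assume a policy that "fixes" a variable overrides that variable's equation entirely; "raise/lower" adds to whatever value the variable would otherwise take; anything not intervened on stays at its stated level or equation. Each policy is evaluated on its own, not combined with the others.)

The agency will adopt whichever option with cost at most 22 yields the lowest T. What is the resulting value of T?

647

Option 1 (Z − 41):
  Z = 116 − 41 = 75
  T = 293 + 6·75 = 743
Option 2 (Z := 59):
  Z = 59
  T = 293 + 6·59 = 647
Comparing — Option 1: T=743, Option 2: T=647. Lowest is 647 (Option 2).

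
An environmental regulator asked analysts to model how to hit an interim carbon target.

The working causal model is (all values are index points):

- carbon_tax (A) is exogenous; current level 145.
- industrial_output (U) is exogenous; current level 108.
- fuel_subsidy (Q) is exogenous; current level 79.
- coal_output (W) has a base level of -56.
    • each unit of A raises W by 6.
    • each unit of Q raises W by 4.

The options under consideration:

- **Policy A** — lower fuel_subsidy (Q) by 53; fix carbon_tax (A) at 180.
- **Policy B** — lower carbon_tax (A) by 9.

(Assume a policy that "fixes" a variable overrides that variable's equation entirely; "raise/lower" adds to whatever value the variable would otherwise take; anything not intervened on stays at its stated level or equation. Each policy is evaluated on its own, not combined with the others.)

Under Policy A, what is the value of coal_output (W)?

1128

Policy A (Q − 53, A := 180):
  A = 180
  Q = 79 − 53 = 26
  W = -56 + 6·180 + 4·26 = 1128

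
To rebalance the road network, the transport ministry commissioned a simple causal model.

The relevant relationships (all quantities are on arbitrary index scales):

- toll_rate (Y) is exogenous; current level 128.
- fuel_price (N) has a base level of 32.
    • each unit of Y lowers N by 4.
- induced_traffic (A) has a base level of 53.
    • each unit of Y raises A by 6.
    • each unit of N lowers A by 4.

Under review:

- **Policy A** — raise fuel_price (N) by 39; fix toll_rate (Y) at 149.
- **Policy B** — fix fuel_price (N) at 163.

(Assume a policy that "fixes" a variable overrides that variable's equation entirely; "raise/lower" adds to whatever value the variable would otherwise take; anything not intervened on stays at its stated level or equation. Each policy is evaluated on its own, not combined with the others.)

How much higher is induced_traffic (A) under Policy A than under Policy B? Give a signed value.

2878

Policy A (N + 39, Y := 149):
  Y = 149
  N = 32 − 4·149 (+39 from intervention) = -525
  A = 53 + 6·149 − 4·(-525) = 3047
Policy B (N := 163):
  Y = 128
  N = 163
  A = 53 + 6·128 − 4·163 = 169
A: 3047 − 169 = 2878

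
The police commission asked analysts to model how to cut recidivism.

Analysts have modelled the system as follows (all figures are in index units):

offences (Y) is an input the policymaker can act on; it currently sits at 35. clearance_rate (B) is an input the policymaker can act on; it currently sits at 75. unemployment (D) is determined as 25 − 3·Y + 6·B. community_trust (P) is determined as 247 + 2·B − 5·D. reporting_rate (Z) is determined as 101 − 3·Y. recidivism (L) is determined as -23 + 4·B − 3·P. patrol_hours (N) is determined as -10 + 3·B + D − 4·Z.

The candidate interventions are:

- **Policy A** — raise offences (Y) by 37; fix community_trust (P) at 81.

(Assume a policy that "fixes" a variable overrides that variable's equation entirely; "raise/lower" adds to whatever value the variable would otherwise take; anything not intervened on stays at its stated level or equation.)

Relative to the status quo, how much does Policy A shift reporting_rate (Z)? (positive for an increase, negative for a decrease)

Baseline:
  Y = 35
  Z = 101 − 3·35 = -4
Policy A (Y + 37, P := 81):
  Y = 35 + 37 = 72
  Z = 101 − 3·72 = -115
Change in Z: -115 − (-4) = -111

-111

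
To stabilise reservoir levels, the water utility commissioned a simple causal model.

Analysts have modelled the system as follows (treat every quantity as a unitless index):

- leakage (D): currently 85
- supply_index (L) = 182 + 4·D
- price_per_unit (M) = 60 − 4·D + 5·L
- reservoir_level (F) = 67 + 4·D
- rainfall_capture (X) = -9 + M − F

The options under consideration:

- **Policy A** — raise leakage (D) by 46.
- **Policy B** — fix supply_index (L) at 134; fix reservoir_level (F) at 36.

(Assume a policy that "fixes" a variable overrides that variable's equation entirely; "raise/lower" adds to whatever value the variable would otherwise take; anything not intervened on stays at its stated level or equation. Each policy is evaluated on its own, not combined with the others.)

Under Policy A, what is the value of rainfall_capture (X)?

Policy A (D + 46):
  D = 85 + 46 = 131
  L = 182 + 4·131 = 706
  M = 60 − 4·131 + 5·706 = 3066
  F = 67 + 4·131 = 591
  X = -9 + 3066 − 591 = 2466

2466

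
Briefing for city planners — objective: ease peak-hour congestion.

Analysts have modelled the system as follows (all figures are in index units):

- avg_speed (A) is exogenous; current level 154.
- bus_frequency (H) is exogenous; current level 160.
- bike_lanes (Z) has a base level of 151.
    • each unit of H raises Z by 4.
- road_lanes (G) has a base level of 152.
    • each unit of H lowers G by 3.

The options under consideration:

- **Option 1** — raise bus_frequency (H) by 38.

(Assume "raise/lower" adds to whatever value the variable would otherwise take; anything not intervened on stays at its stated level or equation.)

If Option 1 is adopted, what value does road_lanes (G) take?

-442

Option 1 (H + 38):
  H = 160 + 38 = 198
  G = 152 − 3·198 = -442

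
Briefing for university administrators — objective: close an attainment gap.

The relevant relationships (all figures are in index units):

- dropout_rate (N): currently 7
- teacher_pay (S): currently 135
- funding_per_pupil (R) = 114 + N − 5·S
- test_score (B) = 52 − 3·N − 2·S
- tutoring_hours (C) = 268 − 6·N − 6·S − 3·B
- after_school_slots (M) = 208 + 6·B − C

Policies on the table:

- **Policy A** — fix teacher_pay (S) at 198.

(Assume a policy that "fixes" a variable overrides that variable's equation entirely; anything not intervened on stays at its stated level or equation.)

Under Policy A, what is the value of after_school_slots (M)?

-2115

Policy A (S := 198):
  N = 7
  S = 198
  B = 52 − 3·7 − 2·198 = -365
  C = 268 − 6·7 − 6·198 − 3·(-365) = 133
  M = 208 + 6·(-365) − 133 = -2115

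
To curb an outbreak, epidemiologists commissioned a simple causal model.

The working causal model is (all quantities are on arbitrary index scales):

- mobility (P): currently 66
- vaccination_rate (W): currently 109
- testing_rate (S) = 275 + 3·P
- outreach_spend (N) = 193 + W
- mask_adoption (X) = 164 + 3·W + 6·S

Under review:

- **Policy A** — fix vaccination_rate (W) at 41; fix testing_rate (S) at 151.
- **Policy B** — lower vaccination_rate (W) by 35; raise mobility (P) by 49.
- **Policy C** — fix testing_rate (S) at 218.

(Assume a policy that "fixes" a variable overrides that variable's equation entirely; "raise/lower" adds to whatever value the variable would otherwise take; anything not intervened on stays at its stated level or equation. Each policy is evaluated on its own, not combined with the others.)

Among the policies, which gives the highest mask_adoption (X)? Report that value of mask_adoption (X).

Policy A (W := 41, S := 151):
  P = 66
  W = 41
  S = 151
  X = 164 + 3·41 + 6·151 = 1193
Policy B (W − 35, P + 49):
  P = 66 + 49 = 115
  W = 109 − 35 = 74
  S = 275 + 3·115 = 620
  X = 164 + 3·74 + 6·620 = 4106
Policy C (S := 218):
  P = 66
  W = 109
  S = 218
  X = 164 + 3·109 + 6·218 = 1799
Comparing — Policy A: X=1193, Policy B: X=4106, Policy C: X=1799. Highest is 4106 (Policy B).

4106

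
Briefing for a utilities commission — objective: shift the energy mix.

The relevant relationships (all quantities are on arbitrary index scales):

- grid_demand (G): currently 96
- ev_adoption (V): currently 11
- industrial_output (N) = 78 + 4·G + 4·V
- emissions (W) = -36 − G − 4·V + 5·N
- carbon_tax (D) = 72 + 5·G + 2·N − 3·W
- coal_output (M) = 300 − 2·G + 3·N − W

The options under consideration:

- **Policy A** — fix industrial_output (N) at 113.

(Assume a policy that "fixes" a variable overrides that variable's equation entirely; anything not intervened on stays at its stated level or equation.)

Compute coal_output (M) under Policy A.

58

Policy A (N := 113):
  G = 96
  V = 11
  N = 113
  W = -36 − 96 − 4·11 + 5·113 = 389
  M = 300 − 2·96 + 3·113 − 389 = 58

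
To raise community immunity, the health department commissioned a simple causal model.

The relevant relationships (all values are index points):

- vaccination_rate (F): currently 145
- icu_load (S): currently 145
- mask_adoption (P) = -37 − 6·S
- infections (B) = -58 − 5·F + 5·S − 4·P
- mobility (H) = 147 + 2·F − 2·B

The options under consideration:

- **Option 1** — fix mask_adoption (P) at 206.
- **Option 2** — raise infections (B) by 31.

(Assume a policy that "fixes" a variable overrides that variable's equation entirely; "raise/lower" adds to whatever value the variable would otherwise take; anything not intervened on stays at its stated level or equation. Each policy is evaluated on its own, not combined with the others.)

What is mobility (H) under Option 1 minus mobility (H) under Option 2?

8966

Option 1 (P := 206):
  F = 145
  S = 145
  P = 206
  B = -58 − 5·145 + 5·145 − 4·206 = -882
  H = 147 + 2·145 − 2·(-882) = 2201
Option 2 (B + 31):
  F = 145
  S = 145
  P = -37 − 6·145 = -907
  B = -58 − 5·145 + 5·145 − 4·(-907) (+31 from intervention) = 3601
  H = 147 + 2·145 − 2·3601 = -6765
H: 2201 − (-6765) = 8966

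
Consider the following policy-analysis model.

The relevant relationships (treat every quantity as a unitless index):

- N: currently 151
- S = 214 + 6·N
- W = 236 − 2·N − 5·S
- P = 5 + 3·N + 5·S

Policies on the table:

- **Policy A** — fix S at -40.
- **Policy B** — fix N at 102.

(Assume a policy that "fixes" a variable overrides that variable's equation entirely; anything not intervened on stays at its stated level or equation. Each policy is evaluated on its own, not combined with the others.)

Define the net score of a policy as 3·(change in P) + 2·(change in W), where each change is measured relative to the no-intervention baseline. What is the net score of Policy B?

-1715

Baseline:
  N = 151
  S = 214 + 6·151 = 1120
  W = 236 − 2·151 − 5·1120 = -5666
  P = 5 + 3·151 + 5·1120 = 6058
Policy B (N := 102):
  N = 102
  S = 214 + 6·102 = 826
  W = 236 − 2·102 − 5·826 = -4098
  P = 5 + 3·102 + 5·826 = 4441
ΔP = 4441 − 6058 = -1617; ΔW = -4098 − (-5666) = 1568
Score = 3·(-1617) + 2·1568 = -1715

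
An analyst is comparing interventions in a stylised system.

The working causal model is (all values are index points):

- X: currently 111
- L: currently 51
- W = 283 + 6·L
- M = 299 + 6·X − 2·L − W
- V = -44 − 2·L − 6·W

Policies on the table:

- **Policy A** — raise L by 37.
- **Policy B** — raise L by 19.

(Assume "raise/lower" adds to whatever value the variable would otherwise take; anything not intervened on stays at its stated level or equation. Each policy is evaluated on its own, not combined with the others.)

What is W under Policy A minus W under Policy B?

108

Policy A (L + 37):
  L = 51 + 37 = 88
  W = 283 + 6·88 = 811
Policy B (L + 19):
  L = 51 + 19 = 70
  W = 283 + 6·70 = 703
W: 811 − 703 = 108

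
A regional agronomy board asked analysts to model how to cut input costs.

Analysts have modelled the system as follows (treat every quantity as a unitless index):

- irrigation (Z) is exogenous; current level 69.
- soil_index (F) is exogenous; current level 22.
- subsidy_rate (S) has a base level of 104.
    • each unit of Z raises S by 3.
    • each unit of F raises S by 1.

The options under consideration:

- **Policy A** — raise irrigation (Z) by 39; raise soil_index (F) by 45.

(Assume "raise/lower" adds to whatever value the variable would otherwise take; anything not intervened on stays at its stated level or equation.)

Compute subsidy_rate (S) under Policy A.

Policy A (Z + 39, F + 45):
  Z = 69 + 39 = 108
  F = 22 + 45 = 67
  S = 104 + 3·108 + 67 = 495

495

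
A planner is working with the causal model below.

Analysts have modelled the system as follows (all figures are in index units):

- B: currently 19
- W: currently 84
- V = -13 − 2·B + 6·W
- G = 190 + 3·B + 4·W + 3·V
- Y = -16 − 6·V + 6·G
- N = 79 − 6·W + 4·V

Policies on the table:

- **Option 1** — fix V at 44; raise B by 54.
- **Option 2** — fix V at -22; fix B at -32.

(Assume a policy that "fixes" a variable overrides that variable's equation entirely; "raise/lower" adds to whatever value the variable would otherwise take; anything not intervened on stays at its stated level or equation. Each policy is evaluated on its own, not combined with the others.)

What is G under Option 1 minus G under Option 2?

513

Option 1 (V := 44, B + 54):
  B = 19 + 54 = 73
  W = 84
  V = 44
  G = 190 + 3·73 + 4·84 + 3·44 = 877
Option 2 (V := -22, B := -32):
  B = -32
  W = 84
  V = -22
  G = 190 + 3·(-32) + 4·84 + 3·(-22) = 364
G: 877 − 364 = 513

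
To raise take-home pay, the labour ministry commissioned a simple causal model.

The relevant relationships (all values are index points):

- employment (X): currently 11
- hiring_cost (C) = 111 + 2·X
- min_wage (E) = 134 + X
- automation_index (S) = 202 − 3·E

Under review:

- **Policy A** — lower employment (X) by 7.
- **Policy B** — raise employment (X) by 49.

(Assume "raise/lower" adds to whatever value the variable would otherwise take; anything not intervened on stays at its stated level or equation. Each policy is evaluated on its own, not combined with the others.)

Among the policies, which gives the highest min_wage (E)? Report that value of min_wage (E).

Policy A (X − 7):
  X = 11 − 7 = 4
  E = 134 + 4 = 138
Policy B (X + 49):
  X = 11 + 49 = 60
  E = 134 + 60 = 194
Comparing — Policy A: E=138, Policy B: E=194. Highest is 194 (Policy B).

194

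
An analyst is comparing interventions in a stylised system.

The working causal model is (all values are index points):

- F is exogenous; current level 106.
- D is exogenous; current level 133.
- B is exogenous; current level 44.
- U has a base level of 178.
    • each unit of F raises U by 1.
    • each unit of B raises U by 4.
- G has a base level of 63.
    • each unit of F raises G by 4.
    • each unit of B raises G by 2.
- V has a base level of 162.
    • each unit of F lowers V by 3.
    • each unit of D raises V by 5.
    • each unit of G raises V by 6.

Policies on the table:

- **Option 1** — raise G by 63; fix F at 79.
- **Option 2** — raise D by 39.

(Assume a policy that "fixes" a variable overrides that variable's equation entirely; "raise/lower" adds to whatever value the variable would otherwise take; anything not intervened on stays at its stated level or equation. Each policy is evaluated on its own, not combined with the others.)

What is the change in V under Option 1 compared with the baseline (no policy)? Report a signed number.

Baseline:
  F = 106
  D = 133
  B = 44
  G = 63 + 4·106 + 2·44 = 575
  V = 162 − 3·106 + 5·133 + 6·575 = 3959
Option 1 (G + 63, F := 79):
  F = 79
  D = 133
  B = 44
  G = 63 + 4·79 + 2·44 (+63 from intervention) = 530
  V = 162 − 3·79 + 5·133 + 6·530 = 3770
Change in V: 3770 − 3959 = -189

-189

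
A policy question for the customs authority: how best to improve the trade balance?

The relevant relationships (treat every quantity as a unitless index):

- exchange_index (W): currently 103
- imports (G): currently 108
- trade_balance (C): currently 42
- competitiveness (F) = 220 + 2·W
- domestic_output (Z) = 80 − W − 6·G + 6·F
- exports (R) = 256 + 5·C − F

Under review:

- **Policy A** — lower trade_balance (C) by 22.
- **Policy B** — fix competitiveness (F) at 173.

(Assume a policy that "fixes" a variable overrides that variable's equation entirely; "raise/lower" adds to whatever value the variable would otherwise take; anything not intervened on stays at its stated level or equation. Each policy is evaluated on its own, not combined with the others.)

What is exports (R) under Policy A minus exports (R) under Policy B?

Policy A (C − 22):
  W = 103
  C = 42 − 22 = 20
  F = 220 + 2·103 = 426
  R = 256 + 5·20 − 426 = -70
Policy B (F := 173):
  W = 103
  C = 42
  F = 173
  R = 256 + 5·42 − 173 = 293
R: -70 − 293 = -363

-363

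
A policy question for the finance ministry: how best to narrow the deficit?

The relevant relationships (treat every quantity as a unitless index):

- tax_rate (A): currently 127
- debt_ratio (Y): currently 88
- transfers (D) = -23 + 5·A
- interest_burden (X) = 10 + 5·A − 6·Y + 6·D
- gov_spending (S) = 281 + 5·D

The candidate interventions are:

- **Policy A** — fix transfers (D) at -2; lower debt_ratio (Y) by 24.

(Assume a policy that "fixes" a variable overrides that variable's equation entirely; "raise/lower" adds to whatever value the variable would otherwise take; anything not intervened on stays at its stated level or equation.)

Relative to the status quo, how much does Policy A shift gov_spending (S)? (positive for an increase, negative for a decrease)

-3070

Baseline:
  A = 127
  D = -23 + 5·127 = 612
  S = 281 + 5·612 = 3341
Policy A (D := -2, Y − 24):
  A = 127
  D = -2
  S = 281 + 5·(-2) = 271
Change in S: 271 − 3341 = -3070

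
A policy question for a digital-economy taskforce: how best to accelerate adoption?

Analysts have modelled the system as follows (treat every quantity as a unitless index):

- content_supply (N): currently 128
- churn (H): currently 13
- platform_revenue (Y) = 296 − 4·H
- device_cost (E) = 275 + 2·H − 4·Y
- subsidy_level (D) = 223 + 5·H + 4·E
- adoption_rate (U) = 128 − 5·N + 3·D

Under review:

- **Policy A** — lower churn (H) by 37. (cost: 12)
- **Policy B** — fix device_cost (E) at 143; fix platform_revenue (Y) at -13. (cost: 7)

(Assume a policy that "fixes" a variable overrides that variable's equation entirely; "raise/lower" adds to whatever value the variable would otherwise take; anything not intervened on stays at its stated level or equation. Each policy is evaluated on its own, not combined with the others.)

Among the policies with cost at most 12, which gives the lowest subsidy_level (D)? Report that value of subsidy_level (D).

Policy A (H − 37):
  H = 13 − 37 = -24
  Y = 296 − 4·(-24) = 392
  E = 275 + 2·(-24) − 4·392 = -1341
  D = 223 + 5·(-24) + 4·(-1341) = -5261
Policy B (E := 143, Y := -13):
  H = 13
  Y = -13
  E = 143
  D = 223 + 5·13 + 4·143 = 860
Comparing — Policy A: D=-5261, Policy B: D=860. Lowest is -5261 (Policy A).

-5261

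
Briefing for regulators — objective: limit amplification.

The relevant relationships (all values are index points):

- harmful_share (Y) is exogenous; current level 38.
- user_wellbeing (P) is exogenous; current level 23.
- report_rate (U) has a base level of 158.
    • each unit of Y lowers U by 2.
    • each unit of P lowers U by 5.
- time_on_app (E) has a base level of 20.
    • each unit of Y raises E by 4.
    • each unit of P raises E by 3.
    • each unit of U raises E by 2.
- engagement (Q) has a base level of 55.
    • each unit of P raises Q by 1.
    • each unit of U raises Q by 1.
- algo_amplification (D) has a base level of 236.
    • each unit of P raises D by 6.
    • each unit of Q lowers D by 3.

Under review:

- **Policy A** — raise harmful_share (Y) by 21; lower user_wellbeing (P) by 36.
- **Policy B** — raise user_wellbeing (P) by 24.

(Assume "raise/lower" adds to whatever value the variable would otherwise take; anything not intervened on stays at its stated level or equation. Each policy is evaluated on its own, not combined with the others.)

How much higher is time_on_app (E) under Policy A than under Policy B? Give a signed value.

Policy A (Y + 21, P − 36):
  Y = 38 + 21 = 59
  P = 23 − 36 = -13
  U = 158 − 2·59 − 5·(-13) = 105
  E = 20 + 4·59 + 3·(-13) + 2·105 = 427
Policy B (P + 24):
  Y = 38
  P = 23 + 24 = 47
  U = 158 − 2·38 − 5·47 = -153
  E = 20 + 4·38 + 3·47 + 2·(-153) = 7
E: 427 − 7 = 420

420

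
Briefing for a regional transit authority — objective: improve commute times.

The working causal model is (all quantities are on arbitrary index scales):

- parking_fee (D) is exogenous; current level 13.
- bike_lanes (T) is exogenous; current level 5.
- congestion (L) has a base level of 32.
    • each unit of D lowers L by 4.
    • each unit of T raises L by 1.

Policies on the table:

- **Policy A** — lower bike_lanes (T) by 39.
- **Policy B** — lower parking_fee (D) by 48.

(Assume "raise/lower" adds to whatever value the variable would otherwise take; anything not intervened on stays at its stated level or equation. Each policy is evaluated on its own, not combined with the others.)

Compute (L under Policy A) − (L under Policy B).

-231

Policy A (T − 39):
  D = 13
  T = 5 − 39 = -34
  L = 32 − 4·13 + (-34) = -54
Policy B (D − 48):
  D = 13 − 48 = -35
  T = 5
  L = 32 − 4·(-35) + 5 = 177
L: -54 − 177 = -231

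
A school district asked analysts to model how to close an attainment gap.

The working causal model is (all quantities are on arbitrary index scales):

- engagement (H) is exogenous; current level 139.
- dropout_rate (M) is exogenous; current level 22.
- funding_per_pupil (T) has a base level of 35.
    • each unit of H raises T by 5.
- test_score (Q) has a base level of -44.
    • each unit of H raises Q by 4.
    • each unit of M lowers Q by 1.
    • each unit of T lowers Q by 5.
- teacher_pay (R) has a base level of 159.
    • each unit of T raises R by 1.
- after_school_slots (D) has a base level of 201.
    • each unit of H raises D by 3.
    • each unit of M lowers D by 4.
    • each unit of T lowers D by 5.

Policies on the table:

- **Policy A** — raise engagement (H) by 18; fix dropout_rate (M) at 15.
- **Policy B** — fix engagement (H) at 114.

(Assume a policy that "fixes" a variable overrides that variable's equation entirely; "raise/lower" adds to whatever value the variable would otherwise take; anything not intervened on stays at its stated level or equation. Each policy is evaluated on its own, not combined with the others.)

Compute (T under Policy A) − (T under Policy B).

215

Policy A (H + 18, M := 15):
  H = 139 + 18 = 157
  T = 35 + 5·157 = 820
Policy B (H := 114):
  H = 114
  T = 35 + 5·114 = 605
T: 820 − 605 = 215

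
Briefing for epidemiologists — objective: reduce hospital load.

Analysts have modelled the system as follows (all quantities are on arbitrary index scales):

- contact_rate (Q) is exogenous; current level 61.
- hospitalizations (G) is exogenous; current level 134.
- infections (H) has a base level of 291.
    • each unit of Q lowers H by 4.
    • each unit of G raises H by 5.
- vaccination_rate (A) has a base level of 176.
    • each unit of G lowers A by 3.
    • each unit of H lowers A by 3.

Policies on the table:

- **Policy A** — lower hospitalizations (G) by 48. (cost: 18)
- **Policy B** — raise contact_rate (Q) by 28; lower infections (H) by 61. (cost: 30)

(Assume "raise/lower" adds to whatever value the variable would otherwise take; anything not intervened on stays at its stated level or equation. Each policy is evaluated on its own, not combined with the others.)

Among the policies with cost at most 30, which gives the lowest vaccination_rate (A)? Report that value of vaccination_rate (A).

-1858

Policy A (G − 48):
  Q = 61
  G = 134 − 48 = 86
  H = 291 − 4·61 + 5·86 = 477
  A = 176 − 3·86 − 3·477 = -1513
Policy B (Q + 28, H − 61):
  Q = 61 + 28 = 89
  G = 134
  H = 291 − 4·89 + 5·134 (−61 from intervention) = 544
  A = 176 − 3·134 − 3·544 = -1858
Comparing — Policy A: A=-1513, Policy B: A=-1858. Lowest is -1858 (Policy B).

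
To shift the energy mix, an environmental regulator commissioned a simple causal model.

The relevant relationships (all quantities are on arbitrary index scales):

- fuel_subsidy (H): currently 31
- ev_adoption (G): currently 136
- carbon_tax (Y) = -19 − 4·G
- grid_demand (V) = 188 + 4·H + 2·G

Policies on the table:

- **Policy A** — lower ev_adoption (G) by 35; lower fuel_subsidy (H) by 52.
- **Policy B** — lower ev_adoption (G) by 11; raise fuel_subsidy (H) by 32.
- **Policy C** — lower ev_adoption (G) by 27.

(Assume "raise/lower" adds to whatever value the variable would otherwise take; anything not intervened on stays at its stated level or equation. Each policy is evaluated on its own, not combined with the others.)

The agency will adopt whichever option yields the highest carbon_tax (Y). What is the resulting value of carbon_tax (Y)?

Policy A (G − 35, H − 52):
  G = 136 − 35 = 101
  Y = -19 − 4·101 = -423
Policy B (G − 11, H + 32):
  G = 136 − 11 = 125
  Y = -19 − 4·125 = -519
Policy C (G − 27):
  G = 136 − 27 = 109
  Y = -19 − 4·109 = -455
Comparing — Policy A: Y=-423, Policy B: Y=-519, Policy C: Y=-455. Highest is -423 (Policy A).

-423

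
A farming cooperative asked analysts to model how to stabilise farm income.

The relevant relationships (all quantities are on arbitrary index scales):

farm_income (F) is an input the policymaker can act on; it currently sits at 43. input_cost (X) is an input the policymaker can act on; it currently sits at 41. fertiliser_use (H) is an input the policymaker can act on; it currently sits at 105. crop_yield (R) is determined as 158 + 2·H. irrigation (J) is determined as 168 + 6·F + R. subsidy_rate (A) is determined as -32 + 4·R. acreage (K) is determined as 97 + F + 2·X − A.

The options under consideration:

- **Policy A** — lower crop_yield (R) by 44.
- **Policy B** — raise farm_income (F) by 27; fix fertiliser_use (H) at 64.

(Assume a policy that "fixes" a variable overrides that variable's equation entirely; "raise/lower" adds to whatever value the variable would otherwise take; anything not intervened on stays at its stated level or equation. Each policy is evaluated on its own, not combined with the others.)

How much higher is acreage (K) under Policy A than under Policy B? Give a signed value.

-179

Policy A (R − 44):
  F = 43
  X = 41
  H = 105
  R = 158 + 2·105 (−44 from intervention) = 324
  A = -32 + 4·324 = 1264
  K = 97 + 43 + 2·41 − 1264 = -1042
Policy B (F + 27, H := 64):
  F = 43 + 27 = 70
  X = 41
  H = 64
  R = 158 + 2·64 = 286
  A = -32 + 4·286 = 1112
  K = 97 + 70 + 2·41 − 1112 = -863
K: -1042 − (-863) = -179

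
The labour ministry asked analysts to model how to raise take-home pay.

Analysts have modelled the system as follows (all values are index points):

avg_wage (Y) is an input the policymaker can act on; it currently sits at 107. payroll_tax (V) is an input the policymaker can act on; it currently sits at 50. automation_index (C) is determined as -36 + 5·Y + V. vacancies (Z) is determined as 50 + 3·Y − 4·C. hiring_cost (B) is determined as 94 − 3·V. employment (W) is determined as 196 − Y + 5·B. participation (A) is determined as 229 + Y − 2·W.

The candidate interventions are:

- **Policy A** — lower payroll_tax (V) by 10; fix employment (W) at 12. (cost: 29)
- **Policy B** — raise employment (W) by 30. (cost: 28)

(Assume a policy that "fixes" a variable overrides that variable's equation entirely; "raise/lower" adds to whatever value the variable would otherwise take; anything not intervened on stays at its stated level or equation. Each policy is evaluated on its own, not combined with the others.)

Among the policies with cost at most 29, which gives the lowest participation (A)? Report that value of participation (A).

Policy A (V − 10, W := 12):
  Y = 107
  V = 50 − 10 = 40
  B = 94 − 3·40 = -26
  W = 12
  A = 229 + 107 − 2·12 = 312
Policy B (W + 30):
  Y = 107
  V = 50
  B = 94 − 3·50 = -56
  W = 196 − 107 + 5·(-56) (+30 from intervention) = -161
  A = 229 + 107 − 2·(-161) = 658
Comparing — Policy A: A=312, Policy B: A=658. Lowest is 312 (Policy A).

312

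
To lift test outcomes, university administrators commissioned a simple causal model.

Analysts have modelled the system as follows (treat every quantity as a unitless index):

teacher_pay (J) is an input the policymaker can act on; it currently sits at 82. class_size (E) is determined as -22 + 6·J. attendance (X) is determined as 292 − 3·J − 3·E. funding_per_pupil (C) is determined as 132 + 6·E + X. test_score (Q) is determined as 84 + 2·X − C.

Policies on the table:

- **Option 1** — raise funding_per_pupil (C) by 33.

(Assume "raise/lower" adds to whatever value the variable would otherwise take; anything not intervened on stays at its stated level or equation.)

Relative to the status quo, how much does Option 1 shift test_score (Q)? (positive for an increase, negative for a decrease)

Baseline:
  J = 82
  E = -22 + 6·82 = 470
  X = 292 − 3·82 − 3·470 = -1364
  C = 132 + 6·470 + (-1364) = 1588
  Q = 84 + 2·(-1364) − 1588 = -4232
Option 1 (C + 33):
  J = 82
  E = -22 + 6·82 = 470
  X = 292 − 3·82 − 3·470 = -1364
  C = 132 + 6·470 + (-1364) (+33 from intervention) = 1621
  Q = 84 + 2·(-1364) − 1621 = -4265
Change in Q: -4265 − (-4232) = -33

-33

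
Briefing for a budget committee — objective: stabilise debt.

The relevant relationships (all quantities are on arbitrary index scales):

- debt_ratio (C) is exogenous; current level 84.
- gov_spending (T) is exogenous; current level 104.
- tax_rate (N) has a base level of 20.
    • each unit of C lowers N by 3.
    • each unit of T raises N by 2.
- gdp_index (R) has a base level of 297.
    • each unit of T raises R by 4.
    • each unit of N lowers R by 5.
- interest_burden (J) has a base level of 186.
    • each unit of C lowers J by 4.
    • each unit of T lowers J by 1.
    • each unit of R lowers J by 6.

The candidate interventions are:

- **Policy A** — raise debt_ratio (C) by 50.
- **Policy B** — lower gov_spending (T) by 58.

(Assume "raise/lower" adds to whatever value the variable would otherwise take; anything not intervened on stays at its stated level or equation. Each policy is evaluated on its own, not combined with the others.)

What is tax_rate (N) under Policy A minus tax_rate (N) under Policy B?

-34

Policy A (C + 50):
  C = 84 + 50 = 134
  T = 104
  N = 20 − 3·134 + 2·104 = -174
Policy B (T − 58):
  C = 84
  T = 104 − 58 = 46
  N = 20 − 3·84 + 2·46 = -140
N: -174 − (-140) = -34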